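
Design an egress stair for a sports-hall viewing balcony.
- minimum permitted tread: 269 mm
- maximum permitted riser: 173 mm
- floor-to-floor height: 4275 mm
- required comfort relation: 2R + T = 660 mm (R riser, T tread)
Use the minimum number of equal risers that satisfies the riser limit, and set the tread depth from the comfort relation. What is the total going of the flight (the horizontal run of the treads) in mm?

7632 mm

⌈4275/173⌉ = 25 risers.
Each riser is 4275/25 = 171 mm (≤ 173 mm).
Tread T = 660 − 2 × 171 = 318 mm (≥ 269 mm).
Treads = 25 − 1 = 24; going = 24 × 318 = 7632 mm.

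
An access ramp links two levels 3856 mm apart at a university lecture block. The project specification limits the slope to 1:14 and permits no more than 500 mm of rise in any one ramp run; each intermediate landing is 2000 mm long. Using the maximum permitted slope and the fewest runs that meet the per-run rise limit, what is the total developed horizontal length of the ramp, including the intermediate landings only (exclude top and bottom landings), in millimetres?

67984 mm

3856 / 500 = 7.71, so 8 ramp runs are needed. That means 7 intermediate landings.
Horizontal run for 3856 mm of rise at 1:14 is 3856 × 14 = 53984 mm.
Intermediate landings: 7 × 2000 = 14000 mm.
Total developed length = 53984 + 14000 = 67984 mm.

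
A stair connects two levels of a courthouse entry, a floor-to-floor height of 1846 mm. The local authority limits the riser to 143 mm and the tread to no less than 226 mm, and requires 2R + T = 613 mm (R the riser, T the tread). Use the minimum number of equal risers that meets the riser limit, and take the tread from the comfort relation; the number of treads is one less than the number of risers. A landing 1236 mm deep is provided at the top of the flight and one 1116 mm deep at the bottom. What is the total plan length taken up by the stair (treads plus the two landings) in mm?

1846 / 143 = 12.91, so 13 risers are needed.
R = 1846 ÷ 13 = 142 mm.
T = 613 − 2·142 = 329 mm, which satisfies the 226 mm minimum.
Treads = 13 − 1 = 12; going = 12 × 329 = 3948 mm.
Add landings: 3948 + 1236 + 1116 = 6300 mm.

6300 mm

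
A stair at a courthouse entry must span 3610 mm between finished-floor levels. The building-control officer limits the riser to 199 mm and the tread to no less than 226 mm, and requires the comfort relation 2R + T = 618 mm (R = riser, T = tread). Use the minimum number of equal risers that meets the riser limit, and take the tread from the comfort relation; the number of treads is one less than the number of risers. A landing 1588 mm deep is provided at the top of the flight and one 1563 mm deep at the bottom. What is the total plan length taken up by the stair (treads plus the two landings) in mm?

3610 / 199 = 18.141 → round up to 19 risers.
Riser R = 3610 / 19 = 190 mm, within the 199 mm limit.
T = 618 − 2·190 = 238 mm, which satisfies the 226 mm minimum.
19 risers give 18 treads; going = 18 × 238 = 4284 mm.
Enclosure = 4284 + 1588 + 1563 = 7435 mm.

7435 mm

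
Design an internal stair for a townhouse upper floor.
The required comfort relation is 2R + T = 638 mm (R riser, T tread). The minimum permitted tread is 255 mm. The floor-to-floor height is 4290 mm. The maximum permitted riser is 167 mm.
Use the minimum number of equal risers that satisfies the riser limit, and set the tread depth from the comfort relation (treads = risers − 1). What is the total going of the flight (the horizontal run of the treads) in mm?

7700 mm

4290 / 167 = 25.689 → round up to 26 risers.
Riser R = 4290 / 26 = 165 mm, within the 167 mm limit.
T = 638 − 2·165 = 308 mm, which satisfies the 255 mm minimum.
Going = (26 − 1) × 308 = 7700 mm.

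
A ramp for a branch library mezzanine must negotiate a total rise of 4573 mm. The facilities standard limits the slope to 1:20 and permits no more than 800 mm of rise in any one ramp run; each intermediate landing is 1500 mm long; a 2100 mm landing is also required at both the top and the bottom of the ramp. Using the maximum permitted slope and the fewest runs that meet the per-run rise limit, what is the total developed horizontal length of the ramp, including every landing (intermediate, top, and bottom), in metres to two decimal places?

At most 800 each: 4573/800 = 5.72, giving 6 ramp runs. That means 5 intermediate landings.
Ramp run (horizontal) at 1:20: 4573 × 20 = 91460 mm.
Intermediate landings: 5 × 1500 = 7500 mm.
Top and bottom landings: 2 × 2100 = 4200 mm.
Total = 91460 + 7500 + 4200 = 103160 mm.
= 103.16 m.

103.16 m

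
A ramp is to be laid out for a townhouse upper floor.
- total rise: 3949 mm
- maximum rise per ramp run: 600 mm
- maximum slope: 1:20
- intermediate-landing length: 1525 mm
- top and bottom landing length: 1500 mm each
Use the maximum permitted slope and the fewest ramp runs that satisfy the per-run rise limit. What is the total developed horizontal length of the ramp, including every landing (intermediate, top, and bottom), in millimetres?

91130 mm

3949 / 600 = 6.582 → round up to 7 ramp runs. That means 6 intermediate landings.
Ramp run (horizontal) at 1:20: 3949 × 20 = 78980 mm.
6 intermediate landings contribute 6 × 1525 = 9150 mm.
Top and bottom landings: 2 × 1500 = 3000 mm.
Total = 78980 + 9150 + 3000 = 91130 mm.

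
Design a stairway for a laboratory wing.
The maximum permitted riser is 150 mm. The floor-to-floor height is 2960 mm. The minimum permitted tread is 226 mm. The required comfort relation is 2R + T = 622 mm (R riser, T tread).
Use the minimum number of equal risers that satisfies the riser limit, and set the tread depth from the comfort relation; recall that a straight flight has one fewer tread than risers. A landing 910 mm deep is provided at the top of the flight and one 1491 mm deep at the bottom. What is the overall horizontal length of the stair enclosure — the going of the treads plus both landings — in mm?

8595 mm

2960 / 150 = 19.73, so 20 risers are needed.
R = 2960 ÷ 20 = 148 mm.
T = 622 − 2·148 = 326 mm, which satisfies the 226 mm minimum.
20 risers give 19 treads; going = 19 × 326 = 6194 mm.
Enclosure = 6194 + 910 + 1491 = 8595 mm.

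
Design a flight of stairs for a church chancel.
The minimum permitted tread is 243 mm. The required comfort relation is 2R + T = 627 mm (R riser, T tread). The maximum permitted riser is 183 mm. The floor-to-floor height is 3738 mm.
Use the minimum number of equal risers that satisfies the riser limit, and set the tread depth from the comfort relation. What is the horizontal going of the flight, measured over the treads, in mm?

5420 mm

3738 / 183 = 20.426 → round up to 21 risers.
Riser R = 3738 / 21 = 178 mm, within the 183 mm limit.
From 2R + T = 627: T = 627 − 356 = 271 mm.
Going = (21 − 1) × 271 = 5420 mm.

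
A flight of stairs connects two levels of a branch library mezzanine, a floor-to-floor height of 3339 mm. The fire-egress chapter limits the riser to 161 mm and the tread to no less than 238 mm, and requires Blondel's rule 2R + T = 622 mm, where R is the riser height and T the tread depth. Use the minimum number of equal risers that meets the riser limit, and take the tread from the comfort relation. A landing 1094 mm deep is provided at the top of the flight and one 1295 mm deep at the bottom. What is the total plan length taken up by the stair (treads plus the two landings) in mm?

At most 161 each: 3339/161 = 20.74, giving 21 risers.
Riser R = 3339 / 21 = 159 mm, within the 161 mm limit.
From 2R + T = 622: T = 622 − 318 = 304 mm.
Treads = 21 − 1 = 20; going = 20 × 304 = 6080 mm.
Add landings: 6080 + 1094 + 1295 = 8469 mm.

8469 mm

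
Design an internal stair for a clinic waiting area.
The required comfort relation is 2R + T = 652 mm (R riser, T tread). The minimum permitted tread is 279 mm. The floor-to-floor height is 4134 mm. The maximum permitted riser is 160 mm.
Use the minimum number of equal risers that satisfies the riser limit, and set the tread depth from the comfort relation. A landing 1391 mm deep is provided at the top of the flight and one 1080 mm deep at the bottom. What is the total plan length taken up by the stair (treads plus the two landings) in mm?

4134 / 160 = 25.837 → round up to 26 risers.
Riser R = 4134 / 26 = 159 mm, within the 160 mm limit.
T = 652 − 2·159 = 334 mm, which satisfies the 279 mm minimum.
Treads = 26 − 1 = 25; going = 25 × 334 = 8350 mm.
Enclosure = 8350 + 1391 + 1080 = 10821 mm.

10821 mm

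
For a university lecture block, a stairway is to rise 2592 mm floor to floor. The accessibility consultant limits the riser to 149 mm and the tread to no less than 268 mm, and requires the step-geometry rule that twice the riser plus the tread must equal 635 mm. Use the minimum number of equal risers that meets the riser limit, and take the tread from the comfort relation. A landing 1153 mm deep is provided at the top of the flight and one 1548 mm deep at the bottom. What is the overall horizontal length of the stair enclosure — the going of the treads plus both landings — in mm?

At most 149 each: 2592/149 = 17.40, giving 18 risers.
Riser R = 2592 / 18 = 144 mm, within the 149 mm limit.
From 2R + T = 635: T = 635 − 288 = 347 mm.
18 risers give 17 treads; going = 17 × 347 = 5899 mm.
Enclosure = 5899 + 1153 + 1548 = 8600 mm.

8600 mm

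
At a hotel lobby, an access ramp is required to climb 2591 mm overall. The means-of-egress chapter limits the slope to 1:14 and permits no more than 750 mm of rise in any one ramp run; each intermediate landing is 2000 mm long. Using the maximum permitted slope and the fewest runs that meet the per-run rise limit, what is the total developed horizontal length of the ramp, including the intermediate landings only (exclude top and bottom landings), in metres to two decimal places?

42.27 m

2591 / 750 = 3.455 → round up to 4 ramp runs. That means 3 intermediate landings.
Horizontal run for 2591 mm of rise at 1:14 is 2591 × 14 = 36274 mm.
3 intermediate landings contribute 3 × 2000 = 6000 mm.
Developed length = 36274 + 6000 = 42274 mm.
= 42.27 m.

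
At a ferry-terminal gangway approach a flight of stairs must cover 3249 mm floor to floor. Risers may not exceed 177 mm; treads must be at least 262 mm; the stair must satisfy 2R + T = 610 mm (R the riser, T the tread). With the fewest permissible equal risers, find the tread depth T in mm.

268 mm

3249 / 177 = 18.356 → round up to 19 risers.
R = 3249 ÷ 19 = 171 mm.
T = 610 − 2·171 = 268 mm, which satisfies the 262 mm minimum.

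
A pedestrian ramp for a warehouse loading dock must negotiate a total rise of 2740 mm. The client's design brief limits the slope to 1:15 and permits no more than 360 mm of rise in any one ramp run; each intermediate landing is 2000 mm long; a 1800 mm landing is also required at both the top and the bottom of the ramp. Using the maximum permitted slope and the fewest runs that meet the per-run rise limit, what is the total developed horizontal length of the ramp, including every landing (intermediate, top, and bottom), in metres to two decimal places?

58.70 m

2740 / 360 = 7.61, so 8 ramp runs are needed. That means 7 intermediate landings.
Horizontal run for 2740 mm of rise at 1:15 is 2740 × 15 = 41100 mm.
7 intermediate landings contribute 7 × 2000 = 14000 mm.
Top and bottom landings: 2 × 1800 = 3600 mm.
Total = 41100 + 14000 + 3600 = 58700 mm.
= 58.70 m.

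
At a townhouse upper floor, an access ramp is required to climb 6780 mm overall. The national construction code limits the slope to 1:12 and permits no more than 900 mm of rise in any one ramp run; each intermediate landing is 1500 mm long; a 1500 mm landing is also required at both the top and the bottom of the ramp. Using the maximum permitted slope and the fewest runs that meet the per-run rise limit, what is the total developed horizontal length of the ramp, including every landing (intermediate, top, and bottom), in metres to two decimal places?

6780 / 900 = 7.533 → round up to 8 ramp runs. That means 7 intermediate landings.
Horizontal run for 6780 mm of rise at 1:12 is 6780 × 12 = 81360 mm.
Intermediate landings: 7 × 1500 = 10500 mm.
Top and bottom landings: 2 × 1500 = 3000 mm.
Total = 81360 + 10500 + 3000 = 94860 mm.
= 94.86 m.

94.86 m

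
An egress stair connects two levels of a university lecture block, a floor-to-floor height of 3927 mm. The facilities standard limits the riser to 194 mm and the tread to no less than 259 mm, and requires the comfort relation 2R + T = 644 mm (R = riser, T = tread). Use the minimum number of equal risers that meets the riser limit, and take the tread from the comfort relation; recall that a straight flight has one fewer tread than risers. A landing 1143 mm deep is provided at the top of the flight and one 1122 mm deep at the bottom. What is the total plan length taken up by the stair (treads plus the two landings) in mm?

7665 mm

3927 / 194 = 20.242 → round up to 21 risers.
R = 3927 ÷ 21 = 187 mm.
From 2R + T = 644: T = 644 − 374 = 270 mm.
Going = (21 − 1) × 270 = 5400 mm.
Enclosure = 5400 + 1143 + 1122 = 7665 mm.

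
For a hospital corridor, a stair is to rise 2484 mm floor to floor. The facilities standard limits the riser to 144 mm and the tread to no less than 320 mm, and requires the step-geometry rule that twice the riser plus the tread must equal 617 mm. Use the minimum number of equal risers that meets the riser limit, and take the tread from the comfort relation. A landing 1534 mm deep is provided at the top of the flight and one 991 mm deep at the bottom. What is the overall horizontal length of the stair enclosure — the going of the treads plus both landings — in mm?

8322 mm

2484 / 144 = 17.250 → round up to 18 risers.
Riser R = 2484 / 18 = 138 mm, within the 144 mm limit.
Tread T = 617 − 2 × 138 = 341 mm (≥ 320 mm).
Treads = 18 − 1 = 17; going = 17 × 341 = 5797 mm.
Add landings: 5797 + 1534 + 991 = 8322 mm.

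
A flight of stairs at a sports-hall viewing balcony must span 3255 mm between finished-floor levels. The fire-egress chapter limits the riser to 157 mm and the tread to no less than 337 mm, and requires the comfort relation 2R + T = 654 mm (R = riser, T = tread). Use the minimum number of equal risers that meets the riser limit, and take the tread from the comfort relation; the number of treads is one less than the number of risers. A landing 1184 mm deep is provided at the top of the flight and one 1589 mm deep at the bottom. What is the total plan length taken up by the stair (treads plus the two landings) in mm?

9653 mm

3255 / 157 = 20.732 → round up to 21 risers.
Each riser is 3255/21 = 155 mm (≤ 157 mm).
From 2R + T = 654: T = 654 − 310 = 344 mm.
Going = (21 − 1) × 344 = 6880 mm.
Add landings: 6880 + 1184 + 1589 = 9653 mm.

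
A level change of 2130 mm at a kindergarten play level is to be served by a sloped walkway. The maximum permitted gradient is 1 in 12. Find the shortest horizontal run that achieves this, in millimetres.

25560 mm

At 1:12 the run is 12 × 2130 = 25560 mm.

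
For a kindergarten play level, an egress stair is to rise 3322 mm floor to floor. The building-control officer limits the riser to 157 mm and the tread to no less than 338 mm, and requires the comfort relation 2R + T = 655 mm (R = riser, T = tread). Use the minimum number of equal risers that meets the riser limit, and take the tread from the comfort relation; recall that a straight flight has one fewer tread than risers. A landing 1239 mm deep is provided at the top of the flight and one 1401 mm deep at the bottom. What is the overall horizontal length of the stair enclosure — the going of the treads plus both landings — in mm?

10053 mm

⌈3322/157⌉ = 22 risers.
R = 3322 ÷ 22 = 151 mm.
T = 655 − 2·151 = 353 mm, which satisfies the 338 mm minimum.
Going = (22 − 1) × 353 = 7413 mm.
Enclosure = 7413 + 1239 + 1401 = 10053 mm.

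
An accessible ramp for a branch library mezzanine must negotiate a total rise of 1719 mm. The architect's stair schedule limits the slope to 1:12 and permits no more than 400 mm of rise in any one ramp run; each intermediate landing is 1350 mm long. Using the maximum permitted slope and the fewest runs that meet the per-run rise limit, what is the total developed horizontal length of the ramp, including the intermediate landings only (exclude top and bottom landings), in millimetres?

26028 mm

At most 400 each: 1719/400 = 4.30, giving 5 ramp runs. That means 4 intermediate landings.
Ramp run (horizontal) at 1:12: 1719 × 12 = 20628 mm.
Intermediate landings: 4 × 1350 = 5400 mm.
Developed length = 20628 + 5400 = 26028 mm.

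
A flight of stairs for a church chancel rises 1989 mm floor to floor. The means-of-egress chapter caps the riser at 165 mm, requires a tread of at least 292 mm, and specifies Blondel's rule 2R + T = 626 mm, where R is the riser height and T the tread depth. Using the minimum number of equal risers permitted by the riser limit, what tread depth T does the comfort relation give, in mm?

320 mm

1989 / 165 = 12.05, so 13 risers are needed.
R = 1989 ÷ 13 = 153 mm.
Tread T = 626 − 2 × 153 = 320 mm (≥ 292 mm).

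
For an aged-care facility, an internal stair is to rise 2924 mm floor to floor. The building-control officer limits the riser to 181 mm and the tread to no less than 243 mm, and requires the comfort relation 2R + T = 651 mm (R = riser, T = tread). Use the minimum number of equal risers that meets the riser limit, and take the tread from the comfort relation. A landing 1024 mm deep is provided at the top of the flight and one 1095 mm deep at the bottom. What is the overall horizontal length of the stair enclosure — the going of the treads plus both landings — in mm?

2924 / 181 = 16.155 → round up to 17 risers.
R = 2924 ÷ 17 = 172 mm.
From 2R + T = 651: T = 651 − 344 = 307 mm.
17 risers give 16 treads; going = 16 × 307 = 4912 mm.
Add landings: 4912 + 1024 + 1095 = 7031 mm.

7031 mm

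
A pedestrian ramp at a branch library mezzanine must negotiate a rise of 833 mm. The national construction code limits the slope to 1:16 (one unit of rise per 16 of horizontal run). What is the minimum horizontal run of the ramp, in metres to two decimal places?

13.33 m

Run = rise × 16 = 833 × 16 = 13328 mm.
13328 mm = 13.33 m.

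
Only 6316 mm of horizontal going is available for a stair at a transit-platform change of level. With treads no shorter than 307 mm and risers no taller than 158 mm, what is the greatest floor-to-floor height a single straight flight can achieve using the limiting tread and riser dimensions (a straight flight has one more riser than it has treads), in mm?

3318 mm

Treads that fit: ⌊6316 / 307⌋ = 20.
Risers = treads + 1 = 21.
Maximum height = 21 × 158 = 3318 mm.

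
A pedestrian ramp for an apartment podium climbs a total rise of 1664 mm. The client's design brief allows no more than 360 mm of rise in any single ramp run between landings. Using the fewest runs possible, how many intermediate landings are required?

1664 / 360 = 4.62, so 5 ramp runs are needed.
5 runs are separated by 4 intermediate landings.

4 intermediate landings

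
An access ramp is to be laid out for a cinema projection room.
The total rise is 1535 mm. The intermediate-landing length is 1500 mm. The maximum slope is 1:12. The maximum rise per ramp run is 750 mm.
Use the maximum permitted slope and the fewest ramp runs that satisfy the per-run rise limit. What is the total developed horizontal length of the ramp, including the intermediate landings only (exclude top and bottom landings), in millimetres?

At most 750 each: 1535/750 = 2.05, giving 3 ramp runs. That means 2 intermediate landings.
Ramp run (horizontal) at 1:12: 1535 × 12 = 18420 mm.
Intermediate landings: 2 × 1500 = 3000 mm.
Total developed length = 18420 + 3000 = 21420 mm.

21420 mm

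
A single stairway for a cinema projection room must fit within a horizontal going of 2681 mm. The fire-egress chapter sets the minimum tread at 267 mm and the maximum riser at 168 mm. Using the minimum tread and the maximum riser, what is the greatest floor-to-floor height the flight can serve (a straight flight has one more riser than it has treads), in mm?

1848 mm

Treads that fit: ⌊2681 / 267⌋ = 10.
Risers = treads + 1 = 11.
Maximum height = 11 × 168 = 1848 mm.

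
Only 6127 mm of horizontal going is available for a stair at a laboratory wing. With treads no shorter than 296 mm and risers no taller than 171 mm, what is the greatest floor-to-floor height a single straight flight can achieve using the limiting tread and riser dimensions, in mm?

6127 / 296 = 20.70, so 20 treads fit.
Risers = treads + 1 = 21.
Maximum height = 21 × 171 = 3591 mm.

3591 mm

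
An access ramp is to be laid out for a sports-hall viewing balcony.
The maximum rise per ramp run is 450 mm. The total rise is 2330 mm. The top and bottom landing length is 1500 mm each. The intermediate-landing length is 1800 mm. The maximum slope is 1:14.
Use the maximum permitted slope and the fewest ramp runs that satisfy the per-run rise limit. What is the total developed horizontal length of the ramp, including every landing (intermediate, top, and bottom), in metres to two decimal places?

44.62 m

⌈2330/450⌉ = 6 ramp runs. That means 5 intermediate landings.
Ramp run (horizontal) at 1:14: 2330 × 14 = 32620 mm.
Intermediate landings: 5 × 1800 = 9000 mm.
Top and bottom landings: 2 × 1500 = 3000 mm.
Total = 32620 + 9000 + 3000 = 44620 mm.
= 44.62 m.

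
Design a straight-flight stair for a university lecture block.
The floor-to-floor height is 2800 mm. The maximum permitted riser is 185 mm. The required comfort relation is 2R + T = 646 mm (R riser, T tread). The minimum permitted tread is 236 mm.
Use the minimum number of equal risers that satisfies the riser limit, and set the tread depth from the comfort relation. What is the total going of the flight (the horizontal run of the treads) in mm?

4440 mm

2800 / 185 = 15.135 → round up to 16 risers.
R = 2800 ÷ 16 = 175 mm.
T = 646 − 2·175 = 296 mm, which satisfies the 236 mm minimum.
Treads = 16 − 1 = 15; going = 15 × 296 = 4440 mm.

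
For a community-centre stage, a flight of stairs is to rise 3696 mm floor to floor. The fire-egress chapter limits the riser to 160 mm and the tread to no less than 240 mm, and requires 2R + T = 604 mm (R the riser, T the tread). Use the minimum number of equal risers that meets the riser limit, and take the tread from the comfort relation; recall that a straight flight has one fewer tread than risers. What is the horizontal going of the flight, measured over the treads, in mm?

6808 mm

3696 / 160 = 23.100 → round up to 24 risers.
Riser R = 3696 / 24 = 154 mm, within the 160 mm limit.
T = 604 − 2·154 = 296 mm, which satisfies the 240 mm minimum.
Treads = 24 − 1 = 23; going = 23 × 296 = 6808 mm.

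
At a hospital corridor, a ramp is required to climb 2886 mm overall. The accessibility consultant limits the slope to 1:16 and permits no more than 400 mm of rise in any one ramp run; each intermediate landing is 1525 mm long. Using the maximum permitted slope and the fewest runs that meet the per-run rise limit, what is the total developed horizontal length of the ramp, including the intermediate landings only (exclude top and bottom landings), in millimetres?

56851 mm

⌈2886/400⌉ = 8 ramp runs. That means 7 intermediate landings.
Horizontal run for 2886 mm of rise at 1:16 is 2886 × 16 = 46176 mm.
Intermediate landings: 7 × 1525 = 10675 mm.
Developed length = 46176 + 10675 = 56851 mm.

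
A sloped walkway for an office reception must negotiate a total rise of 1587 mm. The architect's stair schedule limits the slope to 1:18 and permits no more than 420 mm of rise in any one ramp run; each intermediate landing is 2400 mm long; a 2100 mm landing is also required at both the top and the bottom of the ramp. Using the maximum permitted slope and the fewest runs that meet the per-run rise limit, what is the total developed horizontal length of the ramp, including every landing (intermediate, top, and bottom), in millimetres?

At most 420 each: 1587/420 = 3.78, giving 4 ramp runs. That means 3 intermediate landings.
Horizontal run for 1587 mm of rise at 1:18 is 1587 × 18 = 28566 mm.
Intermediate landings: 3 × 2400 = 7200 mm.
Top and bottom landings: 2 × 2100 = 4200 mm.
Total = 28566 + 7200 + 4200 = 39966 mm.

39966 mm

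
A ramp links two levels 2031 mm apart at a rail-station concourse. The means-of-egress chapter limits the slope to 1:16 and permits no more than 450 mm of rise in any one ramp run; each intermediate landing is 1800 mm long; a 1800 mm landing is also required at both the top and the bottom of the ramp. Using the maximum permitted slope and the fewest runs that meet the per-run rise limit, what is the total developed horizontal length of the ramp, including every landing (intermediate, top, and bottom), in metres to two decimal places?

43.30 m

2031 / 450 = 4.513 → round up to 5 ramp runs. That means 4 intermediate landings.
Ramp run (horizontal) at 1:16: 2031 × 16 = 32496 mm.
Intermediate landings: 4 × 1800 = 7200 mm.
Top and bottom landings: 2 × 1800 = 3600 mm.
Total = 32496 + 7200 + 3600 = 43296 mm.
= 43.30 m.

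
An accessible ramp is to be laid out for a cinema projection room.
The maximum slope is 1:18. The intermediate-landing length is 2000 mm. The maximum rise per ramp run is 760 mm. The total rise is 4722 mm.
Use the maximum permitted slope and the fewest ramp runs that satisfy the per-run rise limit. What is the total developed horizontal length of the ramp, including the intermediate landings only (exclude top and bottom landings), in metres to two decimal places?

4722 / 760 = 6.213 → round up to 7 ramp runs. That means 6 intermediate landings.
Horizontal run for 4722 mm of rise at 1:18 is 4722 × 18 = 84996 mm.
6 intermediate landings contribute 6 × 2000 = 12000 mm.
Total developed length = 84996 + 12000 = 96996 mm.
= 97.00 m.

97.00 m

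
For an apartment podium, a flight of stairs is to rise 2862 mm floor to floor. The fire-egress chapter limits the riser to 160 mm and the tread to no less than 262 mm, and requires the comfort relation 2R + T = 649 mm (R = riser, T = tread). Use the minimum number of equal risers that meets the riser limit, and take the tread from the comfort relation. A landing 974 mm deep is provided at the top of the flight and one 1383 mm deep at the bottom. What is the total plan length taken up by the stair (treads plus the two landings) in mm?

2862 / 160 = 17.89, so 18 risers are needed.
Each riser is 2862/18 = 159 mm (≤ 160 mm).
From 2R + T = 649: T = 649 − 318 = 331 mm.
Treads = 18 − 1 = 17; going = 17 × 331 = 5627 mm.
Enclosure = 5627 + 974 + 1383 = 7984 mm.

7984 mm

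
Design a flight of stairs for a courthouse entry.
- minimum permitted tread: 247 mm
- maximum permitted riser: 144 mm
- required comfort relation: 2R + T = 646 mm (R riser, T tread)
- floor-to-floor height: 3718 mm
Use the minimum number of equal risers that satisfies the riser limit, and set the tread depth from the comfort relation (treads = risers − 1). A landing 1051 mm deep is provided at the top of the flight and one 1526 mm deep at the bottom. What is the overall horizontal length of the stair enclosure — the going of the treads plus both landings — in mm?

3718 / 144 = 25.819 → round up to 26 risers.
Each riser is 3718/26 = 143 mm (≤ 144 mm).
From 2R + T = 646: T = 646 − 286 = 360 mm.
26 risers give 25 treads; going = 25 × 360 = 9000 mm.
Add landings: 9000 + 1051 + 1526 = 11577 mm.

11577 mm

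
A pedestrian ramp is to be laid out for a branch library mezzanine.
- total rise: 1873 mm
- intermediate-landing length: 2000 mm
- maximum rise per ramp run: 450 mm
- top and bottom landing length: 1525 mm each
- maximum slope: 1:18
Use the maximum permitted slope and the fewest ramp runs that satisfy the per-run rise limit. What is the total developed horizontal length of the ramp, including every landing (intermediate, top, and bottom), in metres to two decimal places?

1873 / 450 = 4.16, so 5 ramp runs are needed. That means 4 intermediate landings.
Horizontal run for 1873 mm of rise at 1:18 is 1873 × 18 = 33714 mm.
Intermediate landings: 4 × 2000 = 8000 mm.
Top and bottom landings: 2 × 1525 = 3050 mm.
Total = 33714 + 8000 + 3050 = 44764 mm.
= 44.76 m.

44.76 m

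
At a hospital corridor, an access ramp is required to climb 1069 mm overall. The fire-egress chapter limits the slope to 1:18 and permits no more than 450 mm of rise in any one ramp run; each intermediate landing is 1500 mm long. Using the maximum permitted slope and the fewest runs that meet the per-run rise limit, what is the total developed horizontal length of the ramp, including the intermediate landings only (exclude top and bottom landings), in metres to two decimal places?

22.24 m

1069 / 450 = 2.38, so 3 ramp runs are needed. That means 2 intermediate landings.
Ramp run (horizontal) at 1:18: 1069 × 18 = 19242 mm.
Intermediate landings: 2 × 1500 = 3000 mm.
Total developed length = 19242 + 3000 = 22242 mm.
= 22.24 m.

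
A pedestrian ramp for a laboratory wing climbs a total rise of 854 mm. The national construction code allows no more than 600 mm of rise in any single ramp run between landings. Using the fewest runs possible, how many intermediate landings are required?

854 / 600 = 1.42, so 2 ramp runs are needed.
2 runs are separated by 1 intermediate landings.

1 intermediate landings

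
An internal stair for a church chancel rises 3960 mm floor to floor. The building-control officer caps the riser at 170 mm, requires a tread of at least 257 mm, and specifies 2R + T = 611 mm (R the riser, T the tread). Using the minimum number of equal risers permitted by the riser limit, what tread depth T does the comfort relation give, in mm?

3960 / 170 = 23.294 → round up to 24 risers.
R = 3960 ÷ 24 = 165 mm.
Tread T = 611 − 2 × 165 = 281 mm (≥ 257 mm).

281 mm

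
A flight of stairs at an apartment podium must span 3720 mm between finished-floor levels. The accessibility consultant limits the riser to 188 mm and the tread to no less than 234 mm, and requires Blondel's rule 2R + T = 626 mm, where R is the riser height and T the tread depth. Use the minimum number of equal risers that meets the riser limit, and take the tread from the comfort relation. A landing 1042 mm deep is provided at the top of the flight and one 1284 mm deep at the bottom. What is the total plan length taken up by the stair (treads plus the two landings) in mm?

At most 188 each: 3720/188 = 19.79, giving 20 risers.
Each riser is 3720/20 = 186 mm (≤ 188 mm).
T = 626 − 2·186 = 254 mm, which satisfies the 234 mm minimum.
20 risers give 19 treads; going = 19 × 254 = 4826 mm.
Enclosure = 4826 + 1042 + 1284 = 7152 mm.

7152 mm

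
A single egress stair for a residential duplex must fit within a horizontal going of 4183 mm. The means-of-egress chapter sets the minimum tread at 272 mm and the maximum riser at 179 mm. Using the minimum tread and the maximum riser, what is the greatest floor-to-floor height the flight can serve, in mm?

2864 mm

4183 / 272 = 15.38, so 15 treads fit.
Risers = treads + 1 = 16.
Maximum height = 16 × 179 = 2864 mm.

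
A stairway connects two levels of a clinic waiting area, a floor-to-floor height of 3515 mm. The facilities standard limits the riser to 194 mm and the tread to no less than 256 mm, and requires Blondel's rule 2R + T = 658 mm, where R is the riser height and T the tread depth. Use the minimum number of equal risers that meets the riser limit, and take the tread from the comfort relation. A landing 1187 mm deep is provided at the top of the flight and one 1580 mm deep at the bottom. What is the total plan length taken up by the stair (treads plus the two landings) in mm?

3515 / 194 = 18.119 → round up to 19 risers.
Riser R = 3515 / 19 = 185 mm, within the 194 mm limit.
Tread T = 658 − 2 × 185 = 288 mm (≥ 256 mm).
Treads = 19 − 1 = 18; going = 18 × 288 = 5184 mm.
Enclosure = 5184 + 1187 + 1580 = 7951 mm.

7951 mm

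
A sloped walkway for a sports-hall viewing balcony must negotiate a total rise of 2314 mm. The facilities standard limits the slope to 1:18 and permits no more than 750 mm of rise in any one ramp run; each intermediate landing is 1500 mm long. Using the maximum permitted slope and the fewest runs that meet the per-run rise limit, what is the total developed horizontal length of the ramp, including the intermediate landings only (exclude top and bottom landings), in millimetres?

46152 mm

At most 750 each: 2314/750 = 3.09, giving 4 ramp runs. That means 3 intermediate landings.
Horizontal run for 2314 mm of rise at 1:18 is 2314 × 18 = 41652 mm.
3 intermediate landings contribute 3 × 1500 = 4500 mm.
Total developed length = 41652 + 4500 = 46152 mm.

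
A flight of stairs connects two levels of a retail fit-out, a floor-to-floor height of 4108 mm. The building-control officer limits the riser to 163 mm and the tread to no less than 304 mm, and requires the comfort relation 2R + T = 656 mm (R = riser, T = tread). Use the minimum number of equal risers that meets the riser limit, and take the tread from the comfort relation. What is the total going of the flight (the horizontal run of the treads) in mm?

⌈4108/163⌉ = 26 risers.
Each riser is 4108/26 = 158 mm (≤ 163 mm).
Tread T = 656 − 2 × 158 = 340 mm (≥ 304 mm).
26 risers give 25 treads; going = 25 × 340 = 8500 mm.

8500 mm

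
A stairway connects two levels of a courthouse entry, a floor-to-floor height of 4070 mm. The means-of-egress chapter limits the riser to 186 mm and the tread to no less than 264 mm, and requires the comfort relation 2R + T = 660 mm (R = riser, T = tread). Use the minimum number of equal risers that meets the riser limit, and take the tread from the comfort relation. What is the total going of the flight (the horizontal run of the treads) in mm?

4070 / 186 = 21.88, so 22 risers are needed.
Riser R = 4070 / 22 = 185 mm, within the 186 mm limit.
Tread T = 660 − 2 × 185 = 290 mm (≥ 264 mm).
Treads = 22 − 1 = 21; going = 21 × 290 = 6090 mm.

6090 mm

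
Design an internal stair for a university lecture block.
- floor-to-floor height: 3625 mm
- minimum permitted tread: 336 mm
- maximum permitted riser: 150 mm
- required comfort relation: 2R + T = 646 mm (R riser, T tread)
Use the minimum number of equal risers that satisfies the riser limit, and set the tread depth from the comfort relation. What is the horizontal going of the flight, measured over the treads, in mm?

At most 150 each: 3625/150 = 24.17, giving 25 risers.
Riser R = 3625 / 25 = 145 mm, within the 150 mm limit.
Tread T = 646 − 2 × 145 = 356 mm (≥ 336 mm).
Treads = 25 − 1 = 24; going = 24 × 356 = 8544 mm.

8544 mm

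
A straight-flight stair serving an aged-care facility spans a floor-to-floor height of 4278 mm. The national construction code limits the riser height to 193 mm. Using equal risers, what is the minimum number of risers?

At most 193 each: 4278/193 = 22.17, giving 23 risers.

23 risers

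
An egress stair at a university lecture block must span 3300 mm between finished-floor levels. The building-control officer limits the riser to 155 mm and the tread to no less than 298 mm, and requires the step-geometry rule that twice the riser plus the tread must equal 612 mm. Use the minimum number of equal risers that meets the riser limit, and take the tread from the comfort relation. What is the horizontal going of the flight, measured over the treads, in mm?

3300 / 155 = 21.290 → round up to 22 risers.
Each riser is 3300/22 = 150 mm (≤ 155 mm).
T = 612 − 2·150 = 312 mm, which satisfies the 298 mm minimum.
Treads = 22 − 1 = 21; going = 21 × 312 = 6552 mm.

6552 mm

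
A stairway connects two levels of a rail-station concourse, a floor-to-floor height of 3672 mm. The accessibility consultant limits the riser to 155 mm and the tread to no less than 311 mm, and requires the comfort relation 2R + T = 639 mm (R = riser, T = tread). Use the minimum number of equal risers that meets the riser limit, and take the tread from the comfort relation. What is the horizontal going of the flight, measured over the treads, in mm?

7659 mm

At most 155 each: 3672/155 = 23.69, giving 24 risers.
Each riser is 3672/24 = 153 mm (≤ 155 mm).
From 2R + T = 639: T = 639 − 306 = 333 mm.
24 risers give 23 treads; going = 23 × 333 = 7659 mm.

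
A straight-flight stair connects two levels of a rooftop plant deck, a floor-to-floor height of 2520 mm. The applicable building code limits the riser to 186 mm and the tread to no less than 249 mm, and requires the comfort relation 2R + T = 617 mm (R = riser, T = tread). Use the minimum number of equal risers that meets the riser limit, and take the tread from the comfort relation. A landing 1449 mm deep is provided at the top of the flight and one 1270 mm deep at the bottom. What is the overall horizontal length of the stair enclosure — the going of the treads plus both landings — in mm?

At most 186 each: 2520/186 = 13.55, giving 14 risers.
R = 2520 ÷ 14 = 180 mm.
Tread T = 617 − 2 × 180 = 257 mm (≥ 249 mm).
Going = (14 − 1) × 257 = 3341 mm.
Enclosure = 3341 + 1449 + 1270 = 6060 mm.

6060 mm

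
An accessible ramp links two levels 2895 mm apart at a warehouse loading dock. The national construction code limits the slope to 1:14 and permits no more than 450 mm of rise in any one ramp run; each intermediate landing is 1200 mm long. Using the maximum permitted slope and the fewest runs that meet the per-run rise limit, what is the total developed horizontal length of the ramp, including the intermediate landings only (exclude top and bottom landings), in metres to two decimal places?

2895 / 450 = 6.433 → round up to 7 ramp runs. That means 6 intermediate landings.
Horizontal run for 2895 mm of rise at 1:14 is 2895 × 14 = 40530 mm.
6 intermediate landings contribute 6 × 1200 = 7200 mm.
Total developed length = 40530 + 7200 = 47730 mm.
= 47.73 m.

47.73 m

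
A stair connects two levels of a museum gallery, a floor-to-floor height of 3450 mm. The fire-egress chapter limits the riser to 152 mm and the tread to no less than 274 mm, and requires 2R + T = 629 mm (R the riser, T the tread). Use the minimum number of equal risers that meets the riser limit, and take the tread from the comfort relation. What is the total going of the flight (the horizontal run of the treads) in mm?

7238 mm

At most 152 each: 3450/152 = 22.70, giving 23 risers.
R = 3450 ÷ 23 = 150 mm.
T = 629 − 2·150 = 329 mm, which satisfies the 274 mm minimum.
23 risers give 22 treads; going = 22 × 329 = 7238 mm.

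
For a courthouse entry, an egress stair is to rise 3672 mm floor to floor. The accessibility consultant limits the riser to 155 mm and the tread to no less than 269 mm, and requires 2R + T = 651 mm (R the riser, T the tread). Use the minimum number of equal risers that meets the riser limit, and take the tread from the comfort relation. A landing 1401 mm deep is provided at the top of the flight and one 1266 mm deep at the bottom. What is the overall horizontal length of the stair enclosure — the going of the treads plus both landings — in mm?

10602 mm

3672 / 155 = 23.690 → round up to 24 risers.
Riser R = 3672 / 24 = 153 mm, within the 155 mm limit.
T = 651 − 2·153 = 345 mm, which satisfies the 269 mm minimum.
Treads = 24 − 1 = 23; going = 23 × 345 = 7935 mm.
Enclosure = 7935 + 1401 + 1266 = 10602 mm.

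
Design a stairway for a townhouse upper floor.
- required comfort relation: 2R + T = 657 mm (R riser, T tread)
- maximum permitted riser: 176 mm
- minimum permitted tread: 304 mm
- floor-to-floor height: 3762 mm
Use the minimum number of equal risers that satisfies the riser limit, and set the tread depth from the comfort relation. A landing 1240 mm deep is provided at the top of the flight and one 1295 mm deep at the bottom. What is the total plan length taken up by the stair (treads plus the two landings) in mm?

3762 / 176 = 21.375 → round up to 22 risers.
R = 3762 ÷ 22 = 171 mm.
From 2R + T = 657: T = 657 − 342 = 315 mm.
Treads = 22 − 1 = 21; going = 21 × 315 = 6615 mm.
Add landings: 6615 + 1240 + 1295 = 9150 mm.

9150 mm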